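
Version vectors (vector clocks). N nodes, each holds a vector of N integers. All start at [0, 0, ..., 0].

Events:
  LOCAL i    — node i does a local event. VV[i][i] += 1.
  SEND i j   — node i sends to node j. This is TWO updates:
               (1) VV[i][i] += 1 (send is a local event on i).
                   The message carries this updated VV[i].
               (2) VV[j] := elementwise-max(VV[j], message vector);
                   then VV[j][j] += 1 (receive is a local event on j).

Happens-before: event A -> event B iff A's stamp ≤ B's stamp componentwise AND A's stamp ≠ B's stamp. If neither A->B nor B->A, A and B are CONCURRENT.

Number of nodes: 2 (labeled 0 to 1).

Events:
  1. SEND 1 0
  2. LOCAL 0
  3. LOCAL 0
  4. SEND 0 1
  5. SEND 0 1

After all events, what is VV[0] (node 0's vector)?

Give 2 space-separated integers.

Initial: VV[0]=[0, 0]
Initial: VV[1]=[0, 0]
Event 1: SEND 1->0: VV[1][1]++ -> VV[1]=[0, 1], msg_vec=[0, 1]; VV[0]=max(VV[0],msg_vec) then VV[0][0]++ -> VV[0]=[1, 1]
Event 2: LOCAL 0: VV[0][0]++ -> VV[0]=[2, 1]
Event 3: LOCAL 0: VV[0][0]++ -> VV[0]=[3, 1]
Event 4: SEND 0->1: VV[0][0]++ -> VV[0]=[4, 1], msg_vec=[4, 1]; VV[1]=max(VV[1],msg_vec) then VV[1][1]++ -> VV[1]=[4, 2]
Event 5: SEND 0->1: VV[0][0]++ -> VV[0]=[5, 1], msg_vec=[5, 1]; VV[1]=max(VV[1],msg_vec) then VV[1][1]++ -> VV[1]=[5, 3]
Final vectors: VV[0]=[5, 1]; VV[1]=[5, 3]

Answer: 5 1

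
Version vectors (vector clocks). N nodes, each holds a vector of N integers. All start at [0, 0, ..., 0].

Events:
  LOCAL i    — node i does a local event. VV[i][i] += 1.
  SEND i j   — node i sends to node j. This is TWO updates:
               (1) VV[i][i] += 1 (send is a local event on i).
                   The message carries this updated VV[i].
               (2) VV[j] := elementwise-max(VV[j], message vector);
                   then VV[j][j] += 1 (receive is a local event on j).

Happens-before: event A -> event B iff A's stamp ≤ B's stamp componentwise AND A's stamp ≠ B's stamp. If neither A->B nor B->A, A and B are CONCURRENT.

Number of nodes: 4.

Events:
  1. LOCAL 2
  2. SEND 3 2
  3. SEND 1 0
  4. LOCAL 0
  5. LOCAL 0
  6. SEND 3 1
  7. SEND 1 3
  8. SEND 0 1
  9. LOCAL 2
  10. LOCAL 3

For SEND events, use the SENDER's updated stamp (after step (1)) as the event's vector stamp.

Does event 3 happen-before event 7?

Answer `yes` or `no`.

Initial: VV[0]=[0, 0, 0, 0]
Initial: VV[1]=[0, 0, 0, 0]
Initial: VV[2]=[0, 0, 0, 0]
Initial: VV[3]=[0, 0, 0, 0]
Event 1: LOCAL 2: VV[2][2]++ -> VV[2]=[0, 0, 1, 0]
Event 2: SEND 3->2: VV[3][3]++ -> VV[3]=[0, 0, 0, 1], msg_vec=[0, 0, 0, 1]; VV[2]=max(VV[2],msg_vec) then VV[2][2]++ -> VV[2]=[0, 0, 2, 1]
Event 3: SEND 1->0: VV[1][1]++ -> VV[1]=[0, 1, 0, 0], msg_vec=[0, 1, 0, 0]; VV[0]=max(VV[0],msg_vec) then VV[0][0]++ -> VV[0]=[1, 1, 0, 0]
Event 4: LOCAL 0: VV[0][0]++ -> VV[0]=[2, 1, 0, 0]
Event 5: LOCAL 0: VV[0][0]++ -> VV[0]=[3, 1, 0, 0]
Event 6: SEND 3->1: VV[3][3]++ -> VV[3]=[0, 0, 0, 2], msg_vec=[0, 0, 0, 2]; VV[1]=max(VV[1],msg_vec) then VV[1][1]++ -> VV[1]=[0, 2, 0, 2]
Event 7: SEND 1->3: VV[1][1]++ -> VV[1]=[0, 3, 0, 2], msg_vec=[0, 3, 0, 2]; VV[3]=max(VV[3],msg_vec) then VV[3][3]++ -> VV[3]=[0, 3, 0, 3]
Event 8: SEND 0->1: VV[0][0]++ -> VV[0]=[4, 1, 0, 0], msg_vec=[4, 1, 0, 0]; VV[1]=max(VV[1],msg_vec) then VV[1][1]++ -> VV[1]=[4, 4, 0, 2]
Event 9: LOCAL 2: VV[2][2]++ -> VV[2]=[0, 0, 3, 1]
Event 10: LOCAL 3: VV[3][3]++ -> VV[3]=[0, 3, 0, 4]
Event 3 stamp: [0, 1, 0, 0]
Event 7 stamp: [0, 3, 0, 2]
[0, 1, 0, 0] <= [0, 3, 0, 2]? True. Equal? False. Happens-before: True

Answer: yes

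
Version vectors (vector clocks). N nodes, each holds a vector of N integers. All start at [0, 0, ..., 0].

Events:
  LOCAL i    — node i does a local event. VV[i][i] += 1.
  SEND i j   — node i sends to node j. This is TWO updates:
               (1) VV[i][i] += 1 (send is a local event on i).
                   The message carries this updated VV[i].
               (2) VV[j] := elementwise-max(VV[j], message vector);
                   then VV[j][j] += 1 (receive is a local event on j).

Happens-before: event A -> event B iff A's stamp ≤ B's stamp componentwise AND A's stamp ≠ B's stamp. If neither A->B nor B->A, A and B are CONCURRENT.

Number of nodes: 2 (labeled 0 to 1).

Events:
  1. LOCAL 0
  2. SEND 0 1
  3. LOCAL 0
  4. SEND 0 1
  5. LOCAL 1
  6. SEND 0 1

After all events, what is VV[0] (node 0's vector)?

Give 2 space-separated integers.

Initial: VV[0]=[0, 0]
Initial: VV[1]=[0, 0]
Event 1: LOCAL 0: VV[0][0]++ -> VV[0]=[1, 0]
Event 2: SEND 0->1: VV[0][0]++ -> VV[0]=[2, 0], msg_vec=[2, 0]; VV[1]=max(VV[1],msg_vec) then VV[1][1]++ -> VV[1]=[2, 1]
Event 3: LOCAL 0: VV[0][0]++ -> VV[0]=[3, 0]
Event 4: SEND 0->1: VV[0][0]++ -> VV[0]=[4, 0], msg_vec=[4, 0]; VV[1]=max(VV[1],msg_vec) then VV[1][1]++ -> VV[1]=[4, 2]
Event 5: LOCAL 1: VV[1][1]++ -> VV[1]=[4, 3]
Event 6: SEND 0->1: VV[0][0]++ -> VV[0]=[5, 0], msg_vec=[5, 0]; VV[1]=max(VV[1],msg_vec) then VV[1][1]++ -> VV[1]=[5, 4]
Final vectors: VV[0]=[5, 0]; VV[1]=[5, 4]

Answer: 5 0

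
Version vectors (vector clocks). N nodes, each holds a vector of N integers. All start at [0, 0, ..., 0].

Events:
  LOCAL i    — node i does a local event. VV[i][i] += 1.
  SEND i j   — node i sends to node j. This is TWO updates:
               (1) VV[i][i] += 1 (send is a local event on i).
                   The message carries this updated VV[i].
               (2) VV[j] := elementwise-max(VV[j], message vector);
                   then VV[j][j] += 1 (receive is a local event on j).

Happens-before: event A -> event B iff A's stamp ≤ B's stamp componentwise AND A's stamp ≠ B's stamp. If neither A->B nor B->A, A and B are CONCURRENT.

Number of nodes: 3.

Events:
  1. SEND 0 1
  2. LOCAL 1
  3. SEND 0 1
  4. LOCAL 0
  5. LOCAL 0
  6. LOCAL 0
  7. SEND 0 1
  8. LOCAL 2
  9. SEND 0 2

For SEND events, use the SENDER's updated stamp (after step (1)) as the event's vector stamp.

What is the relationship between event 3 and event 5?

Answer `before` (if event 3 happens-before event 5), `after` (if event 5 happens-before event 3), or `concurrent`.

Initial: VV[0]=[0, 0, 0]
Initial: VV[1]=[0, 0, 0]
Initial: VV[2]=[0, 0, 0]
Event 1: SEND 0->1: VV[0][0]++ -> VV[0]=[1, 0, 0], msg_vec=[1, 0, 0]; VV[1]=max(VV[1],msg_vec) then VV[1][1]++ -> VV[1]=[1, 1, 0]
Event 2: LOCAL 1: VV[1][1]++ -> VV[1]=[1, 2, 0]
Event 3: SEND 0->1: VV[0][0]++ -> VV[0]=[2, 0, 0], msg_vec=[2, 0, 0]; VV[1]=max(VV[1],msg_vec) then VV[1][1]++ -> VV[1]=[2, 3, 0]
Event 4: LOCAL 0: VV[0][0]++ -> VV[0]=[3, 0, 0]
Event 5: LOCAL 0: VV[0][0]++ -> VV[0]=[4, 0, 0]
Event 6: LOCAL 0: VV[0][0]++ -> VV[0]=[5, 0, 0]
Event 7: SEND 0->1: VV[0][0]++ -> VV[0]=[6, 0, 0], msg_vec=[6, 0, 0]; VV[1]=max(VV[1],msg_vec) then VV[1][1]++ -> VV[1]=[6, 4, 0]
Event 8: LOCAL 2: VV[2][2]++ -> VV[2]=[0, 0, 1]
Event 9: SEND 0->2: VV[0][0]++ -> VV[0]=[7, 0, 0], msg_vec=[7, 0, 0]; VV[2]=max(VV[2],msg_vec) then VV[2][2]++ -> VV[2]=[7, 0, 2]
Event 3 stamp: [2, 0, 0]
Event 5 stamp: [4, 0, 0]
[2, 0, 0] <= [4, 0, 0]? True
[4, 0, 0] <= [2, 0, 0]? False
Relation: before

Answer: before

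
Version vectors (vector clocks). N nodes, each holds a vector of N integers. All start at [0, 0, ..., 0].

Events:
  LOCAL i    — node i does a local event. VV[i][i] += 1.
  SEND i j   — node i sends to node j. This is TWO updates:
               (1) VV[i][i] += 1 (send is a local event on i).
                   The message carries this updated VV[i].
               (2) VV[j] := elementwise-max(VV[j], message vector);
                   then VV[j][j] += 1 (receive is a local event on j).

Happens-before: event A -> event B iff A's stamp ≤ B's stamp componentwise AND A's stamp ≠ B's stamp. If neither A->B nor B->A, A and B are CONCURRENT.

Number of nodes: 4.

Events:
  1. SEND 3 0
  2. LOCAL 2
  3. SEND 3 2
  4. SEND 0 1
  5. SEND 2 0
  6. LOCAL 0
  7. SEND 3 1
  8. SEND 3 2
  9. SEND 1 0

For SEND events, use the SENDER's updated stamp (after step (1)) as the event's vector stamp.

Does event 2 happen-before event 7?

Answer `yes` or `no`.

Initial: VV[0]=[0, 0, 0, 0]
Initial: VV[1]=[0, 0, 0, 0]
Initial: VV[2]=[0, 0, 0, 0]
Initial: VV[3]=[0, 0, 0, 0]
Event 1: SEND 3->0: VV[3][3]++ -> VV[3]=[0, 0, 0, 1], msg_vec=[0, 0, 0, 1]; VV[0]=max(VV[0],msg_vec) then VV[0][0]++ -> VV[0]=[1, 0, 0, 1]
Event 2: LOCAL 2: VV[2][2]++ -> VV[2]=[0, 0, 1, 0]
Event 3: SEND 3->2: VV[3][3]++ -> VV[3]=[0, 0, 0, 2], msg_vec=[0, 0, 0, 2]; VV[2]=max(VV[2],msg_vec) then VV[2][2]++ -> VV[2]=[0, 0, 2, 2]
Event 4: SEND 0->1: VV[0][0]++ -> VV[0]=[2, 0, 0, 1], msg_vec=[2, 0, 0, 1]; VV[1]=max(VV[1],msg_vec) then VV[1][1]++ -> VV[1]=[2, 1, 0, 1]
Event 5: SEND 2->0: VV[2][2]++ -> VV[2]=[0, 0, 3, 2], msg_vec=[0, 0, 3, 2]; VV[0]=max(VV[0],msg_vec) then VV[0][0]++ -> VV[0]=[3, 0, 3, 2]
Event 6: LOCAL 0: VV[0][0]++ -> VV[0]=[4, 0, 3, 2]
Event 7: SEND 3->1: VV[3][3]++ -> VV[3]=[0, 0, 0, 3], msg_vec=[0, 0, 0, 3]; VV[1]=max(VV[1],msg_vec) then VV[1][1]++ -> VV[1]=[2, 2, 0, 3]
Event 8: SEND 3->2: VV[3][3]++ -> VV[3]=[0, 0, 0, 4], msg_vec=[0, 0, 0, 4]; VV[2]=max(VV[2],msg_vec) then VV[2][2]++ -> VV[2]=[0, 0, 4, 4]
Event 9: SEND 1->0: VV[1][1]++ -> VV[1]=[2, 3, 0, 3], msg_vec=[2, 3, 0, 3]; VV[0]=max(VV[0],msg_vec) then VV[0][0]++ -> VV[0]=[5, 3, 3, 3]
Event 2 stamp: [0, 0, 1, 0]
Event 7 stamp: [0, 0, 0, 3]
[0, 0, 1, 0] <= [0, 0, 0, 3]? False. Equal? False. Happens-before: False

Answer: no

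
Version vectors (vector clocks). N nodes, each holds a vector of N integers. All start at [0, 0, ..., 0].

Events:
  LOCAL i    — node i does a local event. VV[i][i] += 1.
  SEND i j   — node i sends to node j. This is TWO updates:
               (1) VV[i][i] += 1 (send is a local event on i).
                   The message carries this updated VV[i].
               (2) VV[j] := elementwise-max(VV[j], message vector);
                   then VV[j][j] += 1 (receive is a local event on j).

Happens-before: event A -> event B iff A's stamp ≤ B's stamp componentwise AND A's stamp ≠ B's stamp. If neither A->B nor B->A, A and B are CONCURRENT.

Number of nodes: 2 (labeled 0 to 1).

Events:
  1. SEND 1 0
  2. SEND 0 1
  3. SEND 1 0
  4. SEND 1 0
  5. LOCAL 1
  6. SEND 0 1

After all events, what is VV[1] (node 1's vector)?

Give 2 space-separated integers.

Answer: 5 6

Derivation:
Initial: VV[0]=[0, 0]
Initial: VV[1]=[0, 0]
Event 1: SEND 1->0: VV[1][1]++ -> VV[1]=[0, 1], msg_vec=[0, 1]; VV[0]=max(VV[0],msg_vec) then VV[0][0]++ -> VV[0]=[1, 1]
Event 2: SEND 0->1: VV[0][0]++ -> VV[0]=[2, 1], msg_vec=[2, 1]; VV[1]=max(VV[1],msg_vec) then VV[1][1]++ -> VV[1]=[2, 2]
Event 3: SEND 1->0: VV[1][1]++ -> VV[1]=[2, 3], msg_vec=[2, 3]; VV[0]=max(VV[0],msg_vec) then VV[0][0]++ -> VV[0]=[3, 3]
Event 4: SEND 1->0: VV[1][1]++ -> VV[1]=[2, 4], msg_vec=[2, 4]; VV[0]=max(VV[0],msg_vec) then VV[0][0]++ -> VV[0]=[4, 4]
Event 5: LOCAL 1: VV[1][1]++ -> VV[1]=[2, 5]
Event 6: SEND 0->1: VV[0][0]++ -> VV[0]=[5, 4], msg_vec=[5, 4]; VV[1]=max(VV[1],msg_vec) then VV[1][1]++ -> VV[1]=[5, 6]
Final vectors: VV[0]=[5, 4]; VV[1]=[5, 6]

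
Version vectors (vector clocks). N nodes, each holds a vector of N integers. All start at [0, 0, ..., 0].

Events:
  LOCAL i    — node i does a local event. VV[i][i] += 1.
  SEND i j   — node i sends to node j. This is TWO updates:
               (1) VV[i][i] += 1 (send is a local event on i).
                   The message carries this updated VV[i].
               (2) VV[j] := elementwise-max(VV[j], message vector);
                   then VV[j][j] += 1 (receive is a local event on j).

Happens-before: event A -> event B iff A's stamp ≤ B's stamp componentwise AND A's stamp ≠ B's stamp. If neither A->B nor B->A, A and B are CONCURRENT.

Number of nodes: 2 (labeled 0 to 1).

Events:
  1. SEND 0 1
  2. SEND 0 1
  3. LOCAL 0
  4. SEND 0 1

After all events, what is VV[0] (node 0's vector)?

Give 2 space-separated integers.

Initial: VV[0]=[0, 0]
Initial: VV[1]=[0, 0]
Event 1: SEND 0->1: VV[0][0]++ -> VV[0]=[1, 0], msg_vec=[1, 0]; VV[1]=max(VV[1],msg_vec) then VV[1][1]++ -> VV[1]=[1, 1]
Event 2: SEND 0->1: VV[0][0]++ -> VV[0]=[2, 0], msg_vec=[2, 0]; VV[1]=max(VV[1],msg_vec) then VV[1][1]++ -> VV[1]=[2, 2]
Event 3: LOCAL 0: VV[0][0]++ -> VV[0]=[3, 0]
Event 4: SEND 0->1: VV[0][0]++ -> VV[0]=[4, 0], msg_vec=[4, 0]; VV[1]=max(VV[1],msg_vec) then VV[1][1]++ -> VV[1]=[4, 3]
Final vectors: VV[0]=[4, 0]; VV[1]=[4, 3]

Answer: 4 0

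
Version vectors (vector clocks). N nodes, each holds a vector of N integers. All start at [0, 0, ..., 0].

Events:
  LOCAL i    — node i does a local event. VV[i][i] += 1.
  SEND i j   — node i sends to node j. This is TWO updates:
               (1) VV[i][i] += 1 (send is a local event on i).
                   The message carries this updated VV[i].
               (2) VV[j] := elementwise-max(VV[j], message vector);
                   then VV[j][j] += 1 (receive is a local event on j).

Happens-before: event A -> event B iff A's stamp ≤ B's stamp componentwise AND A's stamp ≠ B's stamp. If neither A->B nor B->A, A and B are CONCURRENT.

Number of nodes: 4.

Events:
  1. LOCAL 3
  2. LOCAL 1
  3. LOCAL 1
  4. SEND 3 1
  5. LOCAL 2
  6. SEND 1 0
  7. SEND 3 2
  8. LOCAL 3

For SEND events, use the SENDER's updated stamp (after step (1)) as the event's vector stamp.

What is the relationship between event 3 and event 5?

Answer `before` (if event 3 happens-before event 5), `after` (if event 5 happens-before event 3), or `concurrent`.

Initial: VV[0]=[0, 0, 0, 0]
Initial: VV[1]=[0, 0, 0, 0]
Initial: VV[2]=[0, 0, 0, 0]
Initial: VV[3]=[0, 0, 0, 0]
Event 1: LOCAL 3: VV[3][3]++ -> VV[3]=[0, 0, 0, 1]
Event 2: LOCAL 1: VV[1][1]++ -> VV[1]=[0, 1, 0, 0]
Event 3: LOCAL 1: VV[1][1]++ -> VV[1]=[0, 2, 0, 0]
Event 4: SEND 3->1: VV[3][3]++ -> VV[3]=[0, 0, 0, 2], msg_vec=[0, 0, 0, 2]; VV[1]=max(VV[1],msg_vec) then VV[1][1]++ -> VV[1]=[0, 3, 0, 2]
Event 5: LOCAL 2: VV[2][2]++ -> VV[2]=[0, 0, 1, 0]
Event 6: SEND 1->0: VV[1][1]++ -> VV[1]=[0, 4, 0, 2], msg_vec=[0, 4, 0, 2]; VV[0]=max(VV[0],msg_vec) then VV[0][0]++ -> VV[0]=[1, 4, 0, 2]
Event 7: SEND 3->2: VV[3][3]++ -> VV[3]=[0, 0, 0, 3], msg_vec=[0, 0, 0, 3]; VV[2]=max(VV[2],msg_vec) then VV[2][2]++ -> VV[2]=[0, 0, 2, 3]
Event 8: LOCAL 3: VV[3][3]++ -> VV[3]=[0, 0, 0, 4]
Event 3 stamp: [0, 2, 0, 0]
Event 5 stamp: [0, 0, 1, 0]
[0, 2, 0, 0] <= [0, 0, 1, 0]? False
[0, 0, 1, 0] <= [0, 2, 0, 0]? False
Relation: concurrent

Answer: concurrent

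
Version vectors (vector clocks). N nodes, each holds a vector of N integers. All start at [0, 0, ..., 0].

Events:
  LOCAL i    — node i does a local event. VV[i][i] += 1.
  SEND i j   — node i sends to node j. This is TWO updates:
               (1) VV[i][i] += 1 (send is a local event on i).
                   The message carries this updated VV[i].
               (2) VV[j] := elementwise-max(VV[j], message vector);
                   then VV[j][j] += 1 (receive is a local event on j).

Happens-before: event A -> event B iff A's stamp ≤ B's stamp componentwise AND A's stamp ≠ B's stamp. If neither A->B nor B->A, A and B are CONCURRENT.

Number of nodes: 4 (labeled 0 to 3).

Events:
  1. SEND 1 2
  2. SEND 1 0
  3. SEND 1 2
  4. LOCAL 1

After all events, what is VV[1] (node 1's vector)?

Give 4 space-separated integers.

Answer: 0 4 0 0

Derivation:
Initial: VV[0]=[0, 0, 0, 0]
Initial: VV[1]=[0, 0, 0, 0]
Initial: VV[2]=[0, 0, 0, 0]
Initial: VV[3]=[0, 0, 0, 0]
Event 1: SEND 1->2: VV[1][1]++ -> VV[1]=[0, 1, 0, 0], msg_vec=[0, 1, 0, 0]; VV[2]=max(VV[2],msg_vec) then VV[2][2]++ -> VV[2]=[0, 1, 1, 0]
Event 2: SEND 1->0: VV[1][1]++ -> VV[1]=[0, 2, 0, 0], msg_vec=[0, 2, 0, 0]; VV[0]=max(VV[0],msg_vec) then VV[0][0]++ -> VV[0]=[1, 2, 0, 0]
Event 3: SEND 1->2: VV[1][1]++ -> VV[1]=[0, 3, 0, 0], msg_vec=[0, 3, 0, 0]; VV[2]=max(VV[2],msg_vec) then VV[2][2]++ -> VV[2]=[0, 3, 2, 0]
Event 4: LOCAL 1: VV[1][1]++ -> VV[1]=[0, 4, 0, 0]
Final vectors: VV[0]=[1, 2, 0, 0]; VV[1]=[0, 4, 0, 0]; VV[2]=[0, 3, 2, 0]; VV[3]=[0, 0, 0, 0]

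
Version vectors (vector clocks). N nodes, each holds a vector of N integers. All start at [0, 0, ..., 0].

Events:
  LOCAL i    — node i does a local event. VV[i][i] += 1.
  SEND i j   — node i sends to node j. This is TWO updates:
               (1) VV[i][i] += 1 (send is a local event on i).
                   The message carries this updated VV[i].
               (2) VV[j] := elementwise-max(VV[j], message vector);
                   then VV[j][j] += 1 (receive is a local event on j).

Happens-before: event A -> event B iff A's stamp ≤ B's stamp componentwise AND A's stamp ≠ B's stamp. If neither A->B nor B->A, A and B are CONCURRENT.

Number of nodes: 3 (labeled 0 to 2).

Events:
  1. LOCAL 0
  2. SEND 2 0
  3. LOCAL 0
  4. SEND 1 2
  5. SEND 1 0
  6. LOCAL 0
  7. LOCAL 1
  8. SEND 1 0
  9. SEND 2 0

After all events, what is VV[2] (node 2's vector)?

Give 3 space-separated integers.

Answer: 0 1 3

Derivation:
Initial: VV[0]=[0, 0, 0]
Initial: VV[1]=[0, 0, 0]
Initial: VV[2]=[0, 0, 0]
Event 1: LOCAL 0: VV[0][0]++ -> VV[0]=[1, 0, 0]
Event 2: SEND 2->0: VV[2][2]++ -> VV[2]=[0, 0, 1], msg_vec=[0, 0, 1]; VV[0]=max(VV[0],msg_vec) then VV[0][0]++ -> VV[0]=[2, 0, 1]
Event 3: LOCAL 0: VV[0][0]++ -> VV[0]=[3, 0, 1]
Event 4: SEND 1->2: VV[1][1]++ -> VV[1]=[0, 1, 0], msg_vec=[0, 1, 0]; VV[2]=max(VV[2],msg_vec) then VV[2][2]++ -> VV[2]=[0, 1, 2]
Event 5: SEND 1->0: VV[1][1]++ -> VV[1]=[0, 2, 0], msg_vec=[0, 2, 0]; VV[0]=max(VV[0],msg_vec) then VV[0][0]++ -> VV[0]=[4, 2, 1]
Event 6: LOCAL 0: VV[0][0]++ -> VV[0]=[5, 2, 1]
Event 7: LOCAL 1: VV[1][1]++ -> VV[1]=[0, 3, 0]
Event 8: SEND 1->0: VV[1][1]++ -> VV[1]=[0, 4, 0], msg_vec=[0, 4, 0]; VV[0]=max(VV[0],msg_vec) then VV[0][0]++ -> VV[0]=[6, 4, 1]
Event 9: SEND 2->0: VV[2][2]++ -> VV[2]=[0, 1, 3], msg_vec=[0, 1, 3]; VV[0]=max(VV[0],msg_vec) then VV[0][0]++ -> VV[0]=[7, 4, 3]
Final vectors: VV[0]=[7, 4, 3]; VV[1]=[0, 4, 0]; VV[2]=[0, 1, 3]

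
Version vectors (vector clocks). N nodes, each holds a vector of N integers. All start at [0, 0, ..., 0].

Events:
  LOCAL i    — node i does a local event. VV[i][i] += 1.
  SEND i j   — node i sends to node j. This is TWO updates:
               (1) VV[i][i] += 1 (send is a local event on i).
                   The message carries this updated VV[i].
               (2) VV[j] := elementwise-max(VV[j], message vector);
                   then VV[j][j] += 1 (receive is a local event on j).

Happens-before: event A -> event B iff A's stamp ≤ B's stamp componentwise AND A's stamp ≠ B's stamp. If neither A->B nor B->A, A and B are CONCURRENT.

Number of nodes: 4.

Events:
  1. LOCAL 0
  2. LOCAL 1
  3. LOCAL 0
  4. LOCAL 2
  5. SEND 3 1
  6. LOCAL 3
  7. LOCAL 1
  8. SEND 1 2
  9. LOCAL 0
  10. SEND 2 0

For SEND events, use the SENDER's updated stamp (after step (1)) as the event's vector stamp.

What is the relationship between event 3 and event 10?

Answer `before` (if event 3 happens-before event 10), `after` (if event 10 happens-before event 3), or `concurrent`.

Initial: VV[0]=[0, 0, 0, 0]
Initial: VV[1]=[0, 0, 0, 0]
Initial: VV[2]=[0, 0, 0, 0]
Initial: VV[3]=[0, 0, 0, 0]
Event 1: LOCAL 0: VV[0][0]++ -> VV[0]=[1, 0, 0, 0]
Event 2: LOCAL 1: VV[1][1]++ -> VV[1]=[0, 1, 0, 0]
Event 3: LOCAL 0: VV[0][0]++ -> VV[0]=[2, 0, 0, 0]
Event 4: LOCAL 2: VV[2][2]++ -> VV[2]=[0, 0, 1, 0]
Event 5: SEND 3->1: VV[3][3]++ -> VV[3]=[0, 0, 0, 1], msg_vec=[0, 0, 0, 1]; VV[1]=max(VV[1],msg_vec) then VV[1][1]++ -> VV[1]=[0, 2, 0, 1]
Event 6: LOCAL 3: VV[3][3]++ -> VV[3]=[0, 0, 0, 2]
Event 7: LOCAL 1: VV[1][1]++ -> VV[1]=[0, 3, 0, 1]
Event 8: SEND 1->2: VV[1][1]++ -> VV[1]=[0, 4, 0, 1], msg_vec=[0, 4, 0, 1]; VV[2]=max(VV[2],msg_vec) then VV[2][2]++ -> VV[2]=[0, 4, 2, 1]
Event 9: LOCAL 0: VV[0][0]++ -> VV[0]=[3, 0, 0, 0]
Event 10: SEND 2->0: VV[2][2]++ -> VV[2]=[0, 4, 3, 1], msg_vec=[0, 4, 3, 1]; VV[0]=max(VV[0],msg_vec) then VV[0][0]++ -> VV[0]=[4, 4, 3, 1]
Event 3 stamp: [2, 0, 0, 0]
Event 10 stamp: [0, 4, 3, 1]
[2, 0, 0, 0] <= [0, 4, 3, 1]? False
[0, 4, 3, 1] <= [2, 0, 0, 0]? False
Relation: concurrent

Answer: concurrent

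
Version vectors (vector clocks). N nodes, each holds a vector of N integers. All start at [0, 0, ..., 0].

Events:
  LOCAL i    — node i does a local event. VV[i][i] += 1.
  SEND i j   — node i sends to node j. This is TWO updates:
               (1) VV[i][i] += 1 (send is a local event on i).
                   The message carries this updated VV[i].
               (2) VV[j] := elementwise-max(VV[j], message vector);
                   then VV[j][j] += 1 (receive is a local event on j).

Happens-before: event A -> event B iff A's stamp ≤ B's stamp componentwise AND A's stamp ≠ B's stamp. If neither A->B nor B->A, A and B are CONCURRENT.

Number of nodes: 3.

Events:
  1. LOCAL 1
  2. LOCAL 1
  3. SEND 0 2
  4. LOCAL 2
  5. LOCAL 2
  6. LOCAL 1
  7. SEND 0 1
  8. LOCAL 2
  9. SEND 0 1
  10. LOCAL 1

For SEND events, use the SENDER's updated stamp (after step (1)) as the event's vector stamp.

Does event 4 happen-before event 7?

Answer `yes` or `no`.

Initial: VV[0]=[0, 0, 0]
Initial: VV[1]=[0, 0, 0]
Initial: VV[2]=[0, 0, 0]
Event 1: LOCAL 1: VV[1][1]++ -> VV[1]=[0, 1, 0]
Event 2: LOCAL 1: VV[1][1]++ -> VV[1]=[0, 2, 0]
Event 3: SEND 0->2: VV[0][0]++ -> VV[0]=[1, 0, 0], msg_vec=[1, 0, 0]; VV[2]=max(VV[2],msg_vec) then VV[2][2]++ -> VV[2]=[1, 0, 1]
Event 4: LOCAL 2: VV[2][2]++ -> VV[2]=[1, 0, 2]
Event 5: LOCAL 2: VV[2][2]++ -> VV[2]=[1, 0, 3]
Event 6: LOCAL 1: VV[1][1]++ -> VV[1]=[0, 3, 0]
Event 7: SEND 0->1: VV[0][0]++ -> VV[0]=[2, 0, 0], msg_vec=[2, 0, 0]; VV[1]=max(VV[1],msg_vec) then VV[1][1]++ -> VV[1]=[2, 4, 0]
Event 8: LOCAL 2: VV[2][2]++ -> VV[2]=[1, 0, 4]
Event 9: SEND 0->1: VV[0][0]++ -> VV[0]=[3, 0, 0], msg_vec=[3, 0, 0]; VV[1]=max(VV[1],msg_vec) then VV[1][1]++ -> VV[1]=[3, 5, 0]
Event 10: LOCAL 1: VV[1][1]++ -> VV[1]=[3, 6, 0]
Event 4 stamp: [1, 0, 2]
Event 7 stamp: [2, 0, 0]
[1, 0, 2] <= [2, 0, 0]? False. Equal? False. Happens-before: False

Answer: no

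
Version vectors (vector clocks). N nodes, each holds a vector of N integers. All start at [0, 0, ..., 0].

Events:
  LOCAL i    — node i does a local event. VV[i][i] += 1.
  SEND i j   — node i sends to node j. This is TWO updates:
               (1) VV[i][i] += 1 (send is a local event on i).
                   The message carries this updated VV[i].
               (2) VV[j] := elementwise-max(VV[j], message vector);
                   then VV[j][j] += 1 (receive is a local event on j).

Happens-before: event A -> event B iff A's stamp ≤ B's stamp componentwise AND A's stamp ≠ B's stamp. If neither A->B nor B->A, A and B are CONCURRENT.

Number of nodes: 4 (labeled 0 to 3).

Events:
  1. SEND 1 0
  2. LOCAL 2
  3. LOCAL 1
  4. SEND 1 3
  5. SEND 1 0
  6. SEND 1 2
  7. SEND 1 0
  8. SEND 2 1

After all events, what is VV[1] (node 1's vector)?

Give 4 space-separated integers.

Answer: 0 7 3 0

Derivation:
Initial: VV[0]=[0, 0, 0, 0]
Initial: VV[1]=[0, 0, 0, 0]
Initial: VV[2]=[0, 0, 0, 0]
Initial: VV[3]=[0, 0, 0, 0]
Event 1: SEND 1->0: VV[1][1]++ -> VV[1]=[0, 1, 0, 0], msg_vec=[0, 1, 0, 0]; VV[0]=max(VV[0],msg_vec) then VV[0][0]++ -> VV[0]=[1, 1, 0, 0]
Event 2: LOCAL 2: VV[2][2]++ -> VV[2]=[0, 0, 1, 0]
Event 3: LOCAL 1: VV[1][1]++ -> VV[1]=[0, 2, 0, 0]
Event 4: SEND 1->3: VV[1][1]++ -> VV[1]=[0, 3, 0, 0], msg_vec=[0, 3, 0, 0]; VV[3]=max(VV[3],msg_vec) then VV[3][3]++ -> VV[3]=[0, 3, 0, 1]
Event 5: SEND 1->0: VV[1][1]++ -> VV[1]=[0, 4, 0, 0], msg_vec=[0, 4, 0, 0]; VV[0]=max(VV[0],msg_vec) then VV[0][0]++ -> VV[0]=[2, 4, 0, 0]
Event 6: SEND 1->2: VV[1][1]++ -> VV[1]=[0, 5, 0, 0], msg_vec=[0, 5, 0, 0]; VV[2]=max(VV[2],msg_vec) then VV[2][2]++ -> VV[2]=[0, 5, 2, 0]
Event 7: SEND 1->0: VV[1][1]++ -> VV[1]=[0, 6, 0, 0], msg_vec=[0, 6, 0, 0]; VV[0]=max(VV[0],msg_vec) then VV[0][0]++ -> VV[0]=[3, 6, 0, 0]
Event 8: SEND 2->1: VV[2][2]++ -> VV[2]=[0, 5, 3, 0], msg_vec=[0, 5, 3, 0]; VV[1]=max(VV[1],msg_vec) then VV[1][1]++ -> VV[1]=[0, 7, 3, 0]
Final vectors: VV[0]=[3, 6, 0, 0]; VV[1]=[0, 7, 3, 0]; VV[2]=[0, 5, 3, 0]; VV[3]=[0, 3, 0, 1]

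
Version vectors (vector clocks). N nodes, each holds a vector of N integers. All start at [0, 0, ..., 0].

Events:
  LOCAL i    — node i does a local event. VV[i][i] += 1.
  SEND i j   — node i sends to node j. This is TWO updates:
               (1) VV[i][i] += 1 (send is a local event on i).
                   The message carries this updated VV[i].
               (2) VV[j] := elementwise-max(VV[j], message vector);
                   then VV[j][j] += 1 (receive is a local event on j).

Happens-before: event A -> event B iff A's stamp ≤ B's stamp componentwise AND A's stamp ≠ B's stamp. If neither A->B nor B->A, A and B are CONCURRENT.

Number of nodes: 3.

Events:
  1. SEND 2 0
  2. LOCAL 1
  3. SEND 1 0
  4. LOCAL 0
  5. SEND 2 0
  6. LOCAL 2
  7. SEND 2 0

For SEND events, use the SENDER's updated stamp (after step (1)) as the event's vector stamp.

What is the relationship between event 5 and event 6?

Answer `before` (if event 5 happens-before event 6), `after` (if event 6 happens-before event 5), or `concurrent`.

Initial: VV[0]=[0, 0, 0]
Initial: VV[1]=[0, 0, 0]
Initial: VV[2]=[0, 0, 0]
Event 1: SEND 2->0: VV[2][2]++ -> VV[2]=[0, 0, 1], msg_vec=[0, 0, 1]; VV[0]=max(VV[0],msg_vec) then VV[0][0]++ -> VV[0]=[1, 0, 1]
Event 2: LOCAL 1: VV[1][1]++ -> VV[1]=[0, 1, 0]
Event 3: SEND 1->0: VV[1][1]++ -> VV[1]=[0, 2, 0], msg_vec=[0, 2, 0]; VV[0]=max(VV[0],msg_vec) then VV[0][0]++ -> VV[0]=[2, 2, 1]
Event 4: LOCAL 0: VV[0][0]++ -> VV[0]=[3, 2, 1]
Event 5: SEND 2->0: VV[2][2]++ -> VV[2]=[0, 0, 2], msg_vec=[0, 0, 2]; VV[0]=max(VV[0],msg_vec) then VV[0][0]++ -> VV[0]=[4, 2, 2]
Event 6: LOCAL 2: VV[2][2]++ -> VV[2]=[0, 0, 3]
Event 7: SEND 2->0: VV[2][2]++ -> VV[2]=[0, 0, 4], msg_vec=[0, 0, 4]; VV[0]=max(VV[0],msg_vec) then VV[0][0]++ -> VV[0]=[5, 2, 4]
Event 5 stamp: [0, 0, 2]
Event 6 stamp: [0, 0, 3]
[0, 0, 2] <= [0, 0, 3]? True
[0, 0, 3] <= [0, 0, 2]? False
Relation: before

Answer: before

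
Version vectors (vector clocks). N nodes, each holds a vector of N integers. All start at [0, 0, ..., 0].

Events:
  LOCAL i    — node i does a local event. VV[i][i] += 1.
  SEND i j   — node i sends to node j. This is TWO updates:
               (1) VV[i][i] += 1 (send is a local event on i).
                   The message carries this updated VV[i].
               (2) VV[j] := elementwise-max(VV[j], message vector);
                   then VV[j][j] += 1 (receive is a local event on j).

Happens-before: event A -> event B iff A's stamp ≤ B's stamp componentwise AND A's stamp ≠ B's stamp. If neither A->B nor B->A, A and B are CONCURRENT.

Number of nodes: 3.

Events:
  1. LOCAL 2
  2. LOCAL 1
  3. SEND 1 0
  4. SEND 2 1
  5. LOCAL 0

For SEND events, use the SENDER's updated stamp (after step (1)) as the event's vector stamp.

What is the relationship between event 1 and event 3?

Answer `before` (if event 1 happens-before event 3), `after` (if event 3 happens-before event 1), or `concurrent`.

Answer: concurrent

Derivation:
Initial: VV[0]=[0, 0, 0]
Initial: VV[1]=[0, 0, 0]
Initial: VV[2]=[0, 0, 0]
Event 1: LOCAL 2: VV[2][2]++ -> VV[2]=[0, 0, 1]
Event 2: LOCAL 1: VV[1][1]++ -> VV[1]=[0, 1, 0]
Event 3: SEND 1->0: VV[1][1]++ -> VV[1]=[0, 2, 0], msg_vec=[0, 2, 0]; VV[0]=max(VV[0],msg_vec) then VV[0][0]++ -> VV[0]=[1, 2, 0]
Event 4: SEND 2->1: VV[2][2]++ -> VV[2]=[0, 0, 2], msg_vec=[0, 0, 2]; VV[1]=max(VV[1],msg_vec) then VV[1][1]++ -> VV[1]=[0, 3, 2]
Event 5: LOCAL 0: VV[0][0]++ -> VV[0]=[2, 2, 0]
Event 1 stamp: [0, 0, 1]
Event 3 stamp: [0, 2, 0]
[0, 0, 1] <= [0, 2, 0]? False
[0, 2, 0] <= [0, 0, 1]? False
Relation: concurrent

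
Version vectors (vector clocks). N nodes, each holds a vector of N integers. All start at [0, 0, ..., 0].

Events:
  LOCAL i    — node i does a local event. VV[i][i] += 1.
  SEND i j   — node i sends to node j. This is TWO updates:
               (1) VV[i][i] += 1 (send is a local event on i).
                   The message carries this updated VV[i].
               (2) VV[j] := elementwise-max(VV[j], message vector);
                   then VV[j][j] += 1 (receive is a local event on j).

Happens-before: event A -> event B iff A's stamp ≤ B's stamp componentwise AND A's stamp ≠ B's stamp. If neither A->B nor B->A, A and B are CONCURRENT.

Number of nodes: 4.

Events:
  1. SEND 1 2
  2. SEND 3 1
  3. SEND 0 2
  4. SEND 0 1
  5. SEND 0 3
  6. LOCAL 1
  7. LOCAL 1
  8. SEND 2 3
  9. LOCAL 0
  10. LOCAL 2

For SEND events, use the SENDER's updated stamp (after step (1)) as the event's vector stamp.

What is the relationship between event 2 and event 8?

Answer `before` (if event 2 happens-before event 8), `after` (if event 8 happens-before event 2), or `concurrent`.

Answer: concurrent

Derivation:
Initial: VV[0]=[0, 0, 0, 0]
Initial: VV[1]=[0, 0, 0, 0]
Initial: VV[2]=[0, 0, 0, 0]
Initial: VV[3]=[0, 0, 0, 0]
Event 1: SEND 1->2: VV[1][1]++ -> VV[1]=[0, 1, 0, 0], msg_vec=[0, 1, 0, 0]; VV[2]=max(VV[2],msg_vec) then VV[2][2]++ -> VV[2]=[0, 1, 1, 0]
Event 2: SEND 3->1: VV[3][3]++ -> VV[3]=[0, 0, 0, 1], msg_vec=[0, 0, 0, 1]; VV[1]=max(VV[1],msg_vec) then VV[1][1]++ -> VV[1]=[0, 2, 0, 1]
Event 3: SEND 0->2: VV[0][0]++ -> VV[0]=[1, 0, 0, 0], msg_vec=[1, 0, 0, 0]; VV[2]=max(VV[2],msg_vec) then VV[2][2]++ -> VV[2]=[1, 1, 2, 0]
Event 4: SEND 0->1: VV[0][0]++ -> VV[0]=[2, 0, 0, 0], msg_vec=[2, 0, 0, 0]; VV[1]=max(VV[1],msg_vec) then VV[1][1]++ -> VV[1]=[2, 3, 0, 1]
Event 5: SEND 0->3: VV[0][0]++ -> VV[0]=[3, 0, 0, 0], msg_vec=[3, 0, 0, 0]; VV[3]=max(VV[3],msg_vec) then VV[3][3]++ -> VV[3]=[3, 0, 0, 2]
Event 6: LOCAL 1: VV[1][1]++ -> VV[1]=[2, 4, 0, 1]
Event 7: LOCAL 1: VV[1][1]++ -> VV[1]=[2, 5, 0, 1]
Event 8: SEND 2->3: VV[2][2]++ -> VV[2]=[1, 1, 3, 0], msg_vec=[1, 1, 3, 0]; VV[3]=max(VV[3],msg_vec) then VV[3][3]++ -> VV[3]=[3, 1, 3, 3]
Event 9: LOCAL 0: VV[0][0]++ -> VV[0]=[4, 0, 0, 0]
Event 10: LOCAL 2: VV[2][2]++ -> VV[2]=[1, 1, 4, 0]
Event 2 stamp: [0, 0, 0, 1]
Event 8 stamp: [1, 1, 3, 0]
[0, 0, 0, 1] <= [1, 1, 3, 0]? False
[1, 1, 3, 0] <= [0, 0, 0, 1]? False
Relation: concurrent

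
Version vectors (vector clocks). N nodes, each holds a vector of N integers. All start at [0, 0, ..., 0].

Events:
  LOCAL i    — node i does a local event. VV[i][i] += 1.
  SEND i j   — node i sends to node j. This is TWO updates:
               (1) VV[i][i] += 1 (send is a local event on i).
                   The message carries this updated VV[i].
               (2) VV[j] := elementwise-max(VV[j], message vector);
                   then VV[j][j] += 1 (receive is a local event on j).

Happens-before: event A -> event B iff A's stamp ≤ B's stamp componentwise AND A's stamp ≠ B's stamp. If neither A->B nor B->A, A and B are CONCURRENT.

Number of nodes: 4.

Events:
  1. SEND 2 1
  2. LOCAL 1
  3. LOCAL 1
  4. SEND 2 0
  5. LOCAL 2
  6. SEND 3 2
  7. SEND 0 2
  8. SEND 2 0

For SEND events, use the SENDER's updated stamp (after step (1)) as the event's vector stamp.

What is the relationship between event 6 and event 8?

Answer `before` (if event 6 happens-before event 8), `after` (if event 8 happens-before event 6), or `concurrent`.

Answer: before

Derivation:
Initial: VV[0]=[0, 0, 0, 0]
Initial: VV[1]=[0, 0, 0, 0]
Initial: VV[2]=[0, 0, 0, 0]
Initial: VV[3]=[0, 0, 0, 0]
Event 1: SEND 2->1: VV[2][2]++ -> VV[2]=[0, 0, 1, 0], msg_vec=[0, 0, 1, 0]; VV[1]=max(VV[1],msg_vec) then VV[1][1]++ -> VV[1]=[0, 1, 1, 0]
Event 2: LOCAL 1: VV[1][1]++ -> VV[1]=[0, 2, 1, 0]
Event 3: LOCAL 1: VV[1][1]++ -> VV[1]=[0, 3, 1, 0]
Event 4: SEND 2->0: VV[2][2]++ -> VV[2]=[0, 0, 2, 0], msg_vec=[0, 0, 2, 0]; VV[0]=max(VV[0],msg_vec) then VV[0][0]++ -> VV[0]=[1, 0, 2, 0]
Event 5: LOCAL 2: VV[2][2]++ -> VV[2]=[0, 0, 3, 0]
Event 6: SEND 3->2: VV[3][3]++ -> VV[3]=[0, 0, 0, 1], msg_vec=[0, 0, 0, 1]; VV[2]=max(VV[2],msg_vec) then VV[2][2]++ -> VV[2]=[0, 0, 4, 1]
Event 7: SEND 0->2: VV[0][0]++ -> VV[0]=[2, 0, 2, 0], msg_vec=[2, 0, 2, 0]; VV[2]=max(VV[2],msg_vec) then VV[2][2]++ -> VV[2]=[2, 0, 5, 1]
Event 8: SEND 2->0: VV[2][2]++ -> VV[2]=[2, 0, 6, 1], msg_vec=[2, 0, 6, 1]; VV[0]=max(VV[0],msg_vec) then VV[0][0]++ -> VV[0]=[3, 0, 6, 1]
Event 6 stamp: [0, 0, 0, 1]
Event 8 stamp: [2, 0, 6, 1]
[0, 0, 0, 1] <= [2, 0, 6, 1]? True
[2, 0, 6, 1] <= [0, 0, 0, 1]? False
Relation: before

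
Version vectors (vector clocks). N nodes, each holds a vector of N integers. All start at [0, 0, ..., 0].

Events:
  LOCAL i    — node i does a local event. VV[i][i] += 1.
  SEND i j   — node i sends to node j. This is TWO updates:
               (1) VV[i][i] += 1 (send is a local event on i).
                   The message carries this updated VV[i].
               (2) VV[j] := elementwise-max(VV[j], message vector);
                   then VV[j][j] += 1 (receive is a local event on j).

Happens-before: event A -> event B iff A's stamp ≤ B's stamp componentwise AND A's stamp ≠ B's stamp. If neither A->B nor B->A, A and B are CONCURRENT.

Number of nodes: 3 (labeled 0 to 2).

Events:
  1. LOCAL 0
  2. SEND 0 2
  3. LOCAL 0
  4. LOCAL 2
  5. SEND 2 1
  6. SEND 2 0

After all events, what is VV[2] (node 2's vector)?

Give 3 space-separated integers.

Initial: VV[0]=[0, 0, 0]
Initial: VV[1]=[0, 0, 0]
Initial: VV[2]=[0, 0, 0]
Event 1: LOCAL 0: VV[0][0]++ -> VV[0]=[1, 0, 0]
Event 2: SEND 0->2: VV[0][0]++ -> VV[0]=[2, 0, 0], msg_vec=[2, 0, 0]; VV[2]=max(VV[2],msg_vec) then VV[2][2]++ -> VV[2]=[2, 0, 1]
Event 3: LOCAL 0: VV[0][0]++ -> VV[0]=[3, 0, 0]
Event 4: LOCAL 2: VV[2][2]++ -> VV[2]=[2, 0, 2]
Event 5: SEND 2->1: VV[2][2]++ -> VV[2]=[2, 0, 3], msg_vec=[2, 0, 3]; VV[1]=max(VV[1],msg_vec) then VV[1][1]++ -> VV[1]=[2, 1, 3]
Event 6: SEND 2->0: VV[2][2]++ -> VV[2]=[2, 0, 4], msg_vec=[2, 0, 4]; VV[0]=max(VV[0],msg_vec) then VV[0][0]++ -> VV[0]=[4, 0, 4]
Final vectors: VV[0]=[4, 0, 4]; VV[1]=[2, 1, 3]; VV[2]=[2, 0, 4]

Answer: 2 0 4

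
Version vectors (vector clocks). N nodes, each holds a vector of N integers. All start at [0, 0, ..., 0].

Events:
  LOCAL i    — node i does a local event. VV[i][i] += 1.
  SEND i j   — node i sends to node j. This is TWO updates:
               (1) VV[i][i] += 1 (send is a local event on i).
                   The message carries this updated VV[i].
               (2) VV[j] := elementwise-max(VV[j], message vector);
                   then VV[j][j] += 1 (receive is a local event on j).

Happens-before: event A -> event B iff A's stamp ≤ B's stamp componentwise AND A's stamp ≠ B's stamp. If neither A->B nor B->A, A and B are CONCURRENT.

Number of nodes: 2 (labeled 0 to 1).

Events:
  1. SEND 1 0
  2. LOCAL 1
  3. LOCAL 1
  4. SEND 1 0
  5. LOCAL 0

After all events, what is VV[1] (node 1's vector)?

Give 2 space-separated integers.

Initial: VV[0]=[0, 0]
Initial: VV[1]=[0, 0]
Event 1: SEND 1->0: VV[1][1]++ -> VV[1]=[0, 1], msg_vec=[0, 1]; VV[0]=max(VV[0],msg_vec) then VV[0][0]++ -> VV[0]=[1, 1]
Event 2: LOCAL 1: VV[1][1]++ -> VV[1]=[0, 2]
Event 3: LOCAL 1: VV[1][1]++ -> VV[1]=[0, 3]
Event 4: SEND 1->0: VV[1][1]++ -> VV[1]=[0, 4], msg_vec=[0, 4]; VV[0]=max(VV[0],msg_vec) then VV[0][0]++ -> VV[0]=[2, 4]
Event 5: LOCAL 0: VV[0][0]++ -> VV[0]=[3, 4]
Final vectors: VV[0]=[3, 4]; VV[1]=[0, 4]

Answer: 0 4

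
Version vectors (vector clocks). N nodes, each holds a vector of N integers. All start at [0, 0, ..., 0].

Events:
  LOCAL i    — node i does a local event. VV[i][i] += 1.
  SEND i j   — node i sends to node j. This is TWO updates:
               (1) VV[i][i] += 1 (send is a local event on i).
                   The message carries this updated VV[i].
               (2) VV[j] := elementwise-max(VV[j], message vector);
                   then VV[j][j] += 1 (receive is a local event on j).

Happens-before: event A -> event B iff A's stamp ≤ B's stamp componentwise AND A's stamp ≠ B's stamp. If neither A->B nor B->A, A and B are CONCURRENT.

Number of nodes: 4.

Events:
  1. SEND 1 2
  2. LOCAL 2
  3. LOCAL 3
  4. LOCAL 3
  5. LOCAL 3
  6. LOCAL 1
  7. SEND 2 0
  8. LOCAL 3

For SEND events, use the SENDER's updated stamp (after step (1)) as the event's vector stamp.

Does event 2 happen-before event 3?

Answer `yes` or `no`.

Answer: no

Derivation:
Initial: VV[0]=[0, 0, 0, 0]
Initial: VV[1]=[0, 0, 0, 0]
Initial: VV[2]=[0, 0, 0, 0]
Initial: VV[3]=[0, 0, 0, 0]
Event 1: SEND 1->2: VV[1][1]++ -> VV[1]=[0, 1, 0, 0], msg_vec=[0, 1, 0, 0]; VV[2]=max(VV[2],msg_vec) then VV[2][2]++ -> VV[2]=[0, 1, 1, 0]
Event 2: LOCAL 2: VV[2][2]++ -> VV[2]=[0, 1, 2, 0]
Event 3: LOCAL 3: VV[3][3]++ -> VV[3]=[0, 0, 0, 1]
Event 4: LOCAL 3: VV[3][3]++ -> VV[3]=[0, 0, 0, 2]
Event 5: LOCAL 3: VV[3][3]++ -> VV[3]=[0, 0, 0, 3]
Event 6: LOCAL 1: VV[1][1]++ -> VV[1]=[0, 2, 0, 0]
Event 7: SEND 2->0: VV[2][2]++ -> VV[2]=[0, 1, 3, 0], msg_vec=[0, 1, 3, 0]; VV[0]=max(VV[0],msg_vec) then VV[0][0]++ -> VV[0]=[1, 1, 3, 0]
Event 8: LOCAL 3: VV[3][3]++ -> VV[3]=[0, 0, 0, 4]
Event 2 stamp: [0, 1, 2, 0]
Event 3 stamp: [0, 0, 0, 1]
[0, 1, 2, 0] <= [0, 0, 0, 1]? False. Equal? False. Happens-before: False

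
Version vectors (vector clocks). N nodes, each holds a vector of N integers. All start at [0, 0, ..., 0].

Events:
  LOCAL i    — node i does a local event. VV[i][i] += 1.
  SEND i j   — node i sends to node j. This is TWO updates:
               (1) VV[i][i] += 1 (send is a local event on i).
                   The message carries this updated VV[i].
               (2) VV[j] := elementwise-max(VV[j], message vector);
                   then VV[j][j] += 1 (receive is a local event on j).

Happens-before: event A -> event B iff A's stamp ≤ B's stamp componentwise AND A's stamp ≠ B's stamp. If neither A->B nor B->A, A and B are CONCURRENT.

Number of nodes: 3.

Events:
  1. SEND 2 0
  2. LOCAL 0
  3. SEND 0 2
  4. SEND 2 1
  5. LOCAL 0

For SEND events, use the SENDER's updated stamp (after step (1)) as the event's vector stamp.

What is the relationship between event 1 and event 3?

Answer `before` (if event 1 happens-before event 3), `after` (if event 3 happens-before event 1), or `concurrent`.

Initial: VV[0]=[0, 0, 0]
Initial: VV[1]=[0, 0, 0]
Initial: VV[2]=[0, 0, 0]
Event 1: SEND 2->0: VV[2][2]++ -> VV[2]=[0, 0, 1], msg_vec=[0, 0, 1]; VV[0]=max(VV[0],msg_vec) then VV[0][0]++ -> VV[0]=[1, 0, 1]
Event 2: LOCAL 0: VV[0][0]++ -> VV[0]=[2, 0, 1]
Event 3: SEND 0->2: VV[0][0]++ -> VV[0]=[3, 0, 1], msg_vec=[3, 0, 1]; VV[2]=max(VV[2],msg_vec) then VV[2][2]++ -> VV[2]=[3, 0, 2]
Event 4: SEND 2->1: VV[2][2]++ -> VV[2]=[3, 0, 3], msg_vec=[3, 0, 3]; VV[1]=max(VV[1],msg_vec) then VV[1][1]++ -> VV[1]=[3, 1, 3]
Event 5: LOCAL 0: VV[0][0]++ -> VV[0]=[4, 0, 1]
Event 1 stamp: [0, 0, 1]
Event 3 stamp: [3, 0, 1]
[0, 0, 1] <= [3, 0, 1]? True
[3, 0, 1] <= [0, 0, 1]? False
Relation: before

Answer: before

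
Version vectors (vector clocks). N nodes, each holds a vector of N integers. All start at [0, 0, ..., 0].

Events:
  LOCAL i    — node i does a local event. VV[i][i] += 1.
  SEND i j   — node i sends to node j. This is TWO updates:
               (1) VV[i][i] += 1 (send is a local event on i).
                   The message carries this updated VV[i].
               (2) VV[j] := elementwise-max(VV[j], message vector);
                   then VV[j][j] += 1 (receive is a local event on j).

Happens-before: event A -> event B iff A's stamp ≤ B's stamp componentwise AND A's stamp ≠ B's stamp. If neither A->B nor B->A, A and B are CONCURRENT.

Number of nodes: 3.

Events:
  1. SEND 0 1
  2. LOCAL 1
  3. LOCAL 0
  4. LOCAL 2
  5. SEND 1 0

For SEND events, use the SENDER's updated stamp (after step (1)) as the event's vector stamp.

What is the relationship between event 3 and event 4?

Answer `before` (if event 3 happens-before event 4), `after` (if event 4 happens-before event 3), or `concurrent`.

Initial: VV[0]=[0, 0, 0]
Initial: VV[1]=[0, 0, 0]
Initial: VV[2]=[0, 0, 0]
Event 1: SEND 0->1: VV[0][0]++ -> VV[0]=[1, 0, 0], msg_vec=[1, 0, 0]; VV[1]=max(VV[1],msg_vec) then VV[1][1]++ -> VV[1]=[1, 1, 0]
Event 2: LOCAL 1: VV[1][1]++ -> VV[1]=[1, 2, 0]
Event 3: LOCAL 0: VV[0][0]++ -> VV[0]=[2, 0, 0]
Event 4: LOCAL 2: VV[2][2]++ -> VV[2]=[0, 0, 1]
Event 5: SEND 1->0: VV[1][1]++ -> VV[1]=[1, 3, 0], msg_vec=[1, 3, 0]; VV[0]=max(VV[0],msg_vec) then VV[0][0]++ -> VV[0]=[3, 3, 0]
Event 3 stamp: [2, 0, 0]
Event 4 stamp: [0, 0, 1]
[2, 0, 0] <= [0, 0, 1]? False
[0, 0, 1] <= [2, 0, 0]? False
Relation: concurrent

Answer: concurrent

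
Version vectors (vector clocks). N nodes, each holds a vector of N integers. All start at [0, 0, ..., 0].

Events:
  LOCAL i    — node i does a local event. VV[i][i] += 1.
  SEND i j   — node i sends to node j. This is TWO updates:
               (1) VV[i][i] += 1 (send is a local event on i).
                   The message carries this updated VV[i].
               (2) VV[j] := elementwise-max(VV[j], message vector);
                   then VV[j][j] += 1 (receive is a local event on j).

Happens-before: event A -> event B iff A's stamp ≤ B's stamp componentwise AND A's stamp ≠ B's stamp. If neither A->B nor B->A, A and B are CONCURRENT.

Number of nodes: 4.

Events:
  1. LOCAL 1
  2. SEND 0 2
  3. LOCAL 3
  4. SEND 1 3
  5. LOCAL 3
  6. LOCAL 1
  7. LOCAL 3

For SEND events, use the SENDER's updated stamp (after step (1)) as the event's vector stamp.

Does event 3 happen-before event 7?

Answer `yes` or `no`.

Answer: yes

Derivation:
Initial: VV[0]=[0, 0, 0, 0]
Initial: VV[1]=[0, 0, 0, 0]
Initial: VV[2]=[0, 0, 0, 0]
Initial: VV[3]=[0, 0, 0, 0]
Event 1: LOCAL 1: VV[1][1]++ -> VV[1]=[0, 1, 0, 0]
Event 2: SEND 0->2: VV[0][0]++ -> VV[0]=[1, 0, 0, 0], msg_vec=[1, 0, 0, 0]; VV[2]=max(VV[2],msg_vec) then VV[2][2]++ -> VV[2]=[1, 0, 1, 0]
Event 3: LOCAL 3: VV[3][3]++ -> VV[3]=[0, 0, 0, 1]
Event 4: SEND 1->3: VV[1][1]++ -> VV[1]=[0, 2, 0, 0], msg_vec=[0, 2, 0, 0]; VV[3]=max(VV[3],msg_vec) then VV[3][3]++ -> VV[3]=[0, 2, 0, 2]
Event 5: LOCAL 3: VV[3][3]++ -> VV[3]=[0, 2, 0, 3]
Event 6: LOCAL 1: VV[1][1]++ -> VV[1]=[0, 3, 0, 0]
Event 7: LOCAL 3: VV[3][3]++ -> VV[3]=[0, 2, 0, 4]
Event 3 stamp: [0, 0, 0, 1]
Event 7 stamp: [0, 2, 0, 4]
[0, 0, 0, 1] <= [0, 2, 0, 4]? True. Equal? False. Happens-before: True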